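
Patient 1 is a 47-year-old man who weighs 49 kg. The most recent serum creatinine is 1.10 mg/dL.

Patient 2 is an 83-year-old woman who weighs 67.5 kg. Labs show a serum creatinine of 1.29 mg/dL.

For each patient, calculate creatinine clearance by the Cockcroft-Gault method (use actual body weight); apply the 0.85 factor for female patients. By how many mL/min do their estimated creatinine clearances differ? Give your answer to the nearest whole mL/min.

22 mL/min

Patient 1: CrCl = (140 − 47) × 49 / (72 × 1.1) = 4557.0 / 79.20 ≈ 57.5 mL/min
Patient 2: CrCl = (140 − 83) × 67.5 / (72 × 1.29) × 0.85 = 3847.5 / 92.88 × 0.85 ≈ 35.2 mL/min
|57.5 − 35.2| = 22.3 mL/min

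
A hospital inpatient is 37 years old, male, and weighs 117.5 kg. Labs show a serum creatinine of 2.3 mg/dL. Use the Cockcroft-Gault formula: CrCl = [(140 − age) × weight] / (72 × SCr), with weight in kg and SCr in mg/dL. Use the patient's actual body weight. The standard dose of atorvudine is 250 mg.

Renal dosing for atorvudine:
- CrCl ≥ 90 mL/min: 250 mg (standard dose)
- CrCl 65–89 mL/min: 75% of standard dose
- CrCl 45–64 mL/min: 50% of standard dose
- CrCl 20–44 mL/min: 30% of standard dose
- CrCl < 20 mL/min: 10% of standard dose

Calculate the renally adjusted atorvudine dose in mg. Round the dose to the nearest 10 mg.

190 mg

CrCl = (140 − 37) × 117.5 / (72 × 2.3) = 12102.5 / 165.60 ≈ 73.1 mL/min
CrCl ≈ 73 mL/min → bracket 65–89 mL/min.
75% of 250 mg = 187.5 mg → 190 mg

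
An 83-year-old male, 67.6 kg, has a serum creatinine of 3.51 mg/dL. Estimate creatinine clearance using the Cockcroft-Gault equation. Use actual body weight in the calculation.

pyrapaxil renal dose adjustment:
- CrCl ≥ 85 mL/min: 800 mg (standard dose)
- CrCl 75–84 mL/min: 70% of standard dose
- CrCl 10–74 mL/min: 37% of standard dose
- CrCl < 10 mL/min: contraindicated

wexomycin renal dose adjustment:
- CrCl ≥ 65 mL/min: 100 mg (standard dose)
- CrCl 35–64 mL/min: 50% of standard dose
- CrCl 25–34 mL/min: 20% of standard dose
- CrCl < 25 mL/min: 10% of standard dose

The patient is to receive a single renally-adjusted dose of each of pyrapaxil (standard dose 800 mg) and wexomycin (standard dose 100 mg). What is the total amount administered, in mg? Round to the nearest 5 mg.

CrCl = (140 − 83) × 67.6 / (72 × 3.51) = 3853.2 / 252.72 ≈ 15.2 mL/min
CrCl ≈ 15 mL/min.
pyrapaxil: 10–74 mL/min → 37% of 800 mg = 296 mg.
wexomycin: < 25 mL/min → 10% of 100 mg = 10 mg.
Total = 296 + 10 = 306 mg.

305 mg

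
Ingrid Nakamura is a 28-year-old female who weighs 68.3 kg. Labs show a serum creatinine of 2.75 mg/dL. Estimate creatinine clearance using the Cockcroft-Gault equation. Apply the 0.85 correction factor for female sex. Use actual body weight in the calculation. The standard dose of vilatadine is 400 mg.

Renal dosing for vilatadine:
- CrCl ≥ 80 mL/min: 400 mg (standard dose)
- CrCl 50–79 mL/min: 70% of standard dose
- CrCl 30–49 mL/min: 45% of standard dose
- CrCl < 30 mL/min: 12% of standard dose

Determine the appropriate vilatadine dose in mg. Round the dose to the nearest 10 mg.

CrCl = (140 − 28) × 68.3 / (72 × 2.75) × 0.85 = 7649.6 / 198.00 × 0.85 ≈ 32.8 mL/min
CrCl ≈ 33 mL/min → bracket 30–49 mL/min.
45% of 400 mg = 180 mg

180 mg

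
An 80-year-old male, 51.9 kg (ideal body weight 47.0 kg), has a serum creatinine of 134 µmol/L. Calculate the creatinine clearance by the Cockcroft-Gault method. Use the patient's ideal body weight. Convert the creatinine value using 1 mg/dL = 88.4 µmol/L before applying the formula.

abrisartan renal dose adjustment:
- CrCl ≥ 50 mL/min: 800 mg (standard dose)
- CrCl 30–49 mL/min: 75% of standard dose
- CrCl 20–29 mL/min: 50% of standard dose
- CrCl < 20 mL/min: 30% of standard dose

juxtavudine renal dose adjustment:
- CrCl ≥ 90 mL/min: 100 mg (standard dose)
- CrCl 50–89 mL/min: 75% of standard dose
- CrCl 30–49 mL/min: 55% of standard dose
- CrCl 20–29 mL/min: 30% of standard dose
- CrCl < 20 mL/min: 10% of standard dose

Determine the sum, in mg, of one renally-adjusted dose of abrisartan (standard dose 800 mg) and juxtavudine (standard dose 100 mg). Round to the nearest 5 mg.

430 mg

SCr = 134 / 88.4 = 1.516 mg/dL
CrCl = (140 − 80) × 47 / (72 × 1.516) = 2820.0 / 109.15 ≈ 25.8 mL/min
CrCl ≈ 26 mL/min.
abrisartan: 20–29 mL/min → 50% of 800 mg = 400 mg.
juxtavudine: 20–29 mL/min → 30% of 100 mg = 30 mg.
Total = 400 + 30 = 430 mg.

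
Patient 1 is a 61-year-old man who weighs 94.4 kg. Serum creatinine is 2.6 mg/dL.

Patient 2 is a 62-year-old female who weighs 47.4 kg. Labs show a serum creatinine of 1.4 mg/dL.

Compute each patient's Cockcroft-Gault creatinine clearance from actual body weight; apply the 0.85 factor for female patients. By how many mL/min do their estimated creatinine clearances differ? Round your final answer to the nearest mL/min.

9 mL/min

Patient 1: CrCl = (140 − 61) × 94.4 / (72 × 2.6) = 7457.6 / 187.20 ≈ 39.8 mL/min
Patient 2: CrCl = (140 − 62) × 47.4 / (72 × 1.4) × 0.85 = 3697.2 / 100.80 × 0.85 ≈ 31.2 mL/min
|39.8 − 31.2| = 8.6 mL/min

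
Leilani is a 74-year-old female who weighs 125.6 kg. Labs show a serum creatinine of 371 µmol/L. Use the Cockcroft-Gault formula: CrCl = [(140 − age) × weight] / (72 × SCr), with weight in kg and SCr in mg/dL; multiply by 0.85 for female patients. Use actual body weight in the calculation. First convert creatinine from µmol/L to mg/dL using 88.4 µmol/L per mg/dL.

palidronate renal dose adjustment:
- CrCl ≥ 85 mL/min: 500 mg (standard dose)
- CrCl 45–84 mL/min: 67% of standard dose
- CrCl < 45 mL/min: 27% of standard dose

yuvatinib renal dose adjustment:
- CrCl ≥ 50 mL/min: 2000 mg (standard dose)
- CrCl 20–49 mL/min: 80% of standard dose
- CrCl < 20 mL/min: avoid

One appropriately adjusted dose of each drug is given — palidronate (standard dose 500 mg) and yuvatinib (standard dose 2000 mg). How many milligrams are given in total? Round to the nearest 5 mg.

SCr = 371 / 88.4 = 4.197 mg/dL
CrCl = (140 − 74) × 125.6 / (72 × 4.197) × 0.85 = 8289.6 / 302.18 × 0.85 ≈ 23.3 mL/min
CrCl ≈ 23 mL/min.
palidronate: < 45 mL/min → 27% of 500 mg = 135 mg.
yuvatinib: 20–49 mL/min → 80% of 2000 mg = 1600 mg.
Total = 135 + 1600 = 1735 mg.

1735 mg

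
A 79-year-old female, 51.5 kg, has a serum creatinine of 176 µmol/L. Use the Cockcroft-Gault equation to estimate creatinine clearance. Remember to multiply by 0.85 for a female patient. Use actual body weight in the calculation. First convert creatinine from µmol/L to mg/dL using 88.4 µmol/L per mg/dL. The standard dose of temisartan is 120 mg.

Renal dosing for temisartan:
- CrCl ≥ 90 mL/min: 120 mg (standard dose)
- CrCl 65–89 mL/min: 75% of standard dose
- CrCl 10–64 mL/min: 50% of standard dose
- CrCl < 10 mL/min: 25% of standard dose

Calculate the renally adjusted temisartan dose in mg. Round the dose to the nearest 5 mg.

60 mg

SCr = 176 / 88.4 = 1.991 mg/dL
CrCl = (140 − 79) × 51.5 / (72 × 1.991) × 0.85 = 3141.5 / 143.35 × 0.85 ≈ 18.6 mL/min
CrCl ≈ 19 mL/min → bracket 10–64 mL/min.
50% of 120 mg = 60 mg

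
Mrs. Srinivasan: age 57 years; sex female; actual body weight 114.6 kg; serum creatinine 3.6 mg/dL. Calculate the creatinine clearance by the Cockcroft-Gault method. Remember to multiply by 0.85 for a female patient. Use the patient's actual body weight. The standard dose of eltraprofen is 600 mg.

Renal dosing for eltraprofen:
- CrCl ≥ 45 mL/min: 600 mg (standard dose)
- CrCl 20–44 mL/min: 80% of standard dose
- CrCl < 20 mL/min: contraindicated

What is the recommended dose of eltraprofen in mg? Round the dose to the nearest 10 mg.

CrCl = (140 − 57) × 114.6 / (72 × 3.6) × 0.85 = 9511.8 / 259.20 × 0.85 ≈ 31.2 mL/min
CrCl ≈ 31 mL/min → bracket 20–44 mL/min.
80% of 600 mg = 480 mg

480 mg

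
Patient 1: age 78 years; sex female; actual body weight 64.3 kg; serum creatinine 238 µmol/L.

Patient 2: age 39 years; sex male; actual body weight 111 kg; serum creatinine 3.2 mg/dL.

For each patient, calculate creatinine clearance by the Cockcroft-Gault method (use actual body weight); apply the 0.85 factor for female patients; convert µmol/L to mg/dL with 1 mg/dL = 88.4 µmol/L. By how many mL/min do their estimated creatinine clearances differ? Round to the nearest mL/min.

Patient 1: SCr = 238 / 88.4 = 2.692 mg/dL
Patient 1: CrCl = (140 − 78) × 64.3 / (72 × 2.692) × 0.85 = 3986.6 / 193.82 × 0.85 ≈ 17.5 mL/min
Patient 2: CrCl = (140 − 39) × 111 / (72 × 3.2) = 11211.0 / 230.40 ≈ 48.7 mL/min
|17.5 − 48.7| = 31.2 mL/min

31 mL/min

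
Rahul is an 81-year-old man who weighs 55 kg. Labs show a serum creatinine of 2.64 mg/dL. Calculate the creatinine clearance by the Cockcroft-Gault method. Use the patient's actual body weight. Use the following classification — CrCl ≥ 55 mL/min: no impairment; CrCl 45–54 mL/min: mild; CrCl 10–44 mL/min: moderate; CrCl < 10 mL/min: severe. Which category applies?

moderate

CrCl = (140 − 81) × 55 / (72 × 2.64) = 3245.0 / 190.08 ≈ 17.1 mL/min
17 mL/min falls in the 'moderate' range.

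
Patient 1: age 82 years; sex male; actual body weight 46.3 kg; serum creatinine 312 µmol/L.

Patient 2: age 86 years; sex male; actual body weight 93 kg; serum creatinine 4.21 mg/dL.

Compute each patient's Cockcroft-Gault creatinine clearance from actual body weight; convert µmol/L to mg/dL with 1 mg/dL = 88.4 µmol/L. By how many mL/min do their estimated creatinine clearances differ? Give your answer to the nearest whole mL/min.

Patient 1: SCr = 312 / 88.4 = 3.529 mg/dL
Patient 1: CrCl = (140 − 82) × 46.3 / (72 × 3.529) = 2685.4 / 254.09 ≈ 10.6 mL/min
Patient 2: CrCl = (140 − 86) × 93 / (72 × 4.21) = 5022.0 / 303.12 ≈ 16.6 mL/min
|10.6 − 16.6| = 6.0 mL/min

6 mL/min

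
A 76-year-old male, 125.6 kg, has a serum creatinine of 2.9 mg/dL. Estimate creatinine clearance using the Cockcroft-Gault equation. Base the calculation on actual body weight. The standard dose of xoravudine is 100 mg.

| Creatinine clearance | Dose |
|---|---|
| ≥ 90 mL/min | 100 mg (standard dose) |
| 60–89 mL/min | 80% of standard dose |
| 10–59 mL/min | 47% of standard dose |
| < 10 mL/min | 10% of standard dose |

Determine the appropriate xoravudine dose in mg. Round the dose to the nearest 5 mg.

45 mg

CrCl = (140 − 76) × 125.6 / (72 × 2.9) = 8038.4 / 208.80 ≈ 38.5 mL/min
CrCl ≈ 38 mL/min → bracket 10–59 mL/min.
47% of 100 mg = 47 mg → 45 mg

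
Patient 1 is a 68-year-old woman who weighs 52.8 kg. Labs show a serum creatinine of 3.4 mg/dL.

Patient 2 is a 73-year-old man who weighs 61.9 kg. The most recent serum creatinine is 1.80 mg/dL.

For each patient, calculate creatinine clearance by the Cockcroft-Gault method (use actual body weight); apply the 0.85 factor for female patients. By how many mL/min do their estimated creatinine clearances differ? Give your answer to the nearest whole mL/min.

Patient 1: CrCl = (140 − 68) × 52.8 / (72 × 3.4) × 0.85 = 3801.6 / 244.80 × 0.85 ≈ 13.2 mL/min
Patient 2: CrCl = (140 − 73) × 61.9 / (72 × 1.8) = 4147.3 / 129.60 ≈ 32.0 mL/min
|13.2 − 32.0| = 18.8 mL/min

19 mL/min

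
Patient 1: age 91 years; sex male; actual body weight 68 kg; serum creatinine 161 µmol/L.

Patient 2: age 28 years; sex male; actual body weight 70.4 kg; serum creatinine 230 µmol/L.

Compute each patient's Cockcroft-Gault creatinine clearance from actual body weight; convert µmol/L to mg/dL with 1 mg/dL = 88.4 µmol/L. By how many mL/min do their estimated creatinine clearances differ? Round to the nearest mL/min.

Patient 1: SCr = 161 / 88.4 = 1.821 mg/dL
Patient 1: CrCl = (140 − 91) × 68 / (72 × 1.821) = 3332.0 / 131.11 ≈ 25.4 mL/min
Patient 2: SCr = 230 / 88.4 = 2.602 mg/dL
Patient 2: CrCl = (140 − 28) × 70.4 / (72 × 2.602) = 7884.8 / 187.34 ≈ 42.1 mL/min
|25.4 − 42.1| = 16.7 mL/min

17 mL/min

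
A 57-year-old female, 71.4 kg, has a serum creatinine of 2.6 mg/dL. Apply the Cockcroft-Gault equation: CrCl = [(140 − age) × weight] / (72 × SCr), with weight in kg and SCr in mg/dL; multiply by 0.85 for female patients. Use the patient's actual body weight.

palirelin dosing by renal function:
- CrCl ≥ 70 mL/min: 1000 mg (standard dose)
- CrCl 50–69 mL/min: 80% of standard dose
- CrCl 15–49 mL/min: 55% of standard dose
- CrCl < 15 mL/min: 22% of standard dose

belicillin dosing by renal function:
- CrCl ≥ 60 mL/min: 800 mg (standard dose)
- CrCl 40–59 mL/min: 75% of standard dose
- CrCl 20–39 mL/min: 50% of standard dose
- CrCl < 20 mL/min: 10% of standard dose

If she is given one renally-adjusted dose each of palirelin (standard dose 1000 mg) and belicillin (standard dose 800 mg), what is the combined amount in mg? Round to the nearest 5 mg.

950 mg

CrCl = (140 − 57) × 71.4 / (72 × 2.6) × 0.85 = 5926.2 / 187.20 × 0.85 ≈ 26.9 mL/min
CrCl ≈ 27 mL/min.
palirelin: 15–49 mL/min → 55% of 1000 mg = 550 mg.
belicillin: 20–39 mL/min → 50% of 800 mg = 400 mg.
Total = 550 + 400 = 950 mg.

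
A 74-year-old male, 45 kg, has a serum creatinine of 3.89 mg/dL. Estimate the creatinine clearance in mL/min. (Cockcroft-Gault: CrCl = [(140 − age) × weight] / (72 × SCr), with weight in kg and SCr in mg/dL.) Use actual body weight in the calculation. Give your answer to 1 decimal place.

CrCl = (140 − 74) × 45 / (72 × 3.89) = 2970.0 / 280.08 ≈ 10.6 mL/min

10.6 mL/min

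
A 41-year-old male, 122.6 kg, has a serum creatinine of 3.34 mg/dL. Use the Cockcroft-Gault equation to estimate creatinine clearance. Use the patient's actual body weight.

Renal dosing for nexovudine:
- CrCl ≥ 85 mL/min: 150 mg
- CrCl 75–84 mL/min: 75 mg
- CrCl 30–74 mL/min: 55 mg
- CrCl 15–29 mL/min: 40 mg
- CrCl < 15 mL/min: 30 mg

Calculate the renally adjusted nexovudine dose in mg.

CrCl = (140 − 41) × 122.6 / (72 × 3.34) = 12137.4 / 240.48 ≈ 50.5 mL/min
CrCl ≈ 50 mL/min → bracket 30–74 mL/min.
Dose for this bracket: 55 mg.

55 mg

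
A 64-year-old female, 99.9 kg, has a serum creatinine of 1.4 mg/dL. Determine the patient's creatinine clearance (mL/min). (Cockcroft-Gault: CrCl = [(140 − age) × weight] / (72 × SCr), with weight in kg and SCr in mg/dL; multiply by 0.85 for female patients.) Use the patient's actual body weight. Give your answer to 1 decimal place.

64.0 mL/min

CrCl = (140 − 64) × 99.9 / (72 × 1.4) × 0.85 = 7592.4 / 100.80 × 0.85 ≈ 64.0 mL/min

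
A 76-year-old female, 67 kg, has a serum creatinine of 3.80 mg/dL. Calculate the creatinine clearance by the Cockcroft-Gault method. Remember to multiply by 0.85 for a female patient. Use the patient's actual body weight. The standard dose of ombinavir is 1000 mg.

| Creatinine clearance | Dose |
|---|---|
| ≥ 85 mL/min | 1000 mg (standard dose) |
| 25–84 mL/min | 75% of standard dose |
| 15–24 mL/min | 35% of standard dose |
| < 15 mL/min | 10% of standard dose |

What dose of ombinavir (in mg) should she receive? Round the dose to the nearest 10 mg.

CrCl = (140 − 76) × 67 / (72 × 3.8) × 0.85 = 4288.0 / 273.60 × 0.85 ≈ 13.3 mL/min
CrCl ≈ 13 mL/min → bracket < 15 mL/min.
10% of 1000 mg = 100 mg

100 mg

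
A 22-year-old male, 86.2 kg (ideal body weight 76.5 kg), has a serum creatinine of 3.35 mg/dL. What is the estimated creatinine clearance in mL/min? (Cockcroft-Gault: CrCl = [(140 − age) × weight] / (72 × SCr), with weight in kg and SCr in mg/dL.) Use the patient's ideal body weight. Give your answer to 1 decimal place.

CrCl = (140 − 22) × 76.5 / (72 × 3.35) = 9027.0 / 241.20 ≈ 37.4 mL/min

37.4 mL/min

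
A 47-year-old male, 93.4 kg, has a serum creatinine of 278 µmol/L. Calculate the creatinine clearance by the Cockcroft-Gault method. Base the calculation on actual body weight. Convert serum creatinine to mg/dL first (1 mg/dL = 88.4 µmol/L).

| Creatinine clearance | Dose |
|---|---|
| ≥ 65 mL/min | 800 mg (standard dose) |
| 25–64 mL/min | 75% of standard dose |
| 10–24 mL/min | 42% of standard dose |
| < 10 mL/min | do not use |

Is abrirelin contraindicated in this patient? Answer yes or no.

SCr = 278 / 88.4 = 3.145 mg/dL
CrCl = (140 − 47) × 93.4 / (72 × 3.145) = 8686.2 / 226.44 ≈ 38.4 mL/min
CrCl ≈ 38 mL/min, which is ≥ 10 mL/min.

no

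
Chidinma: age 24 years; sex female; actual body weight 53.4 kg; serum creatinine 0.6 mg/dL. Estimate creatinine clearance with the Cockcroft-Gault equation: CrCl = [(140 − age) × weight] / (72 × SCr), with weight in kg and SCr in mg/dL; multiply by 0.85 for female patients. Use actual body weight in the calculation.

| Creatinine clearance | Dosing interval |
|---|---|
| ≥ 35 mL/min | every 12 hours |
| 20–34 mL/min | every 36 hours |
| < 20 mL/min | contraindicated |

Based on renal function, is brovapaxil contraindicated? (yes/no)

CrCl = (140 − 24) × 53.4 / (72 × 0.6) × 0.85 = 6194.4 / 43.20 × 0.85 ≈ 121.9 mL/min
CrCl ≈ 122 mL/min, which is ≥ 20 mL/min.

no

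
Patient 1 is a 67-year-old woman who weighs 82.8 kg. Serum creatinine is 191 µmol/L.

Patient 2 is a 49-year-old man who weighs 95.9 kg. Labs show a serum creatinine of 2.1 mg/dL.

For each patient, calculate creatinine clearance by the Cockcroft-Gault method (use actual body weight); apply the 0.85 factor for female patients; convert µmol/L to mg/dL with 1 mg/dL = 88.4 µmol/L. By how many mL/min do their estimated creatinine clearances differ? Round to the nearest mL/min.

Patient 1: SCr = 191 / 88.4 = 2.161 mg/dL
Patient 1: CrCl = (140 − 67) × 82.8 / (72 × 2.161) × 0.85 = 6044.4 / 155.59 × 0.85 ≈ 33.0 mL/min
Patient 2: CrCl = (140 − 49) × 95.9 / (72 × 2.1) = 8726.9 / 151.20 ≈ 57.7 mL/min
|33.0 − 57.7| = 24.7 mL/min

25 mL/min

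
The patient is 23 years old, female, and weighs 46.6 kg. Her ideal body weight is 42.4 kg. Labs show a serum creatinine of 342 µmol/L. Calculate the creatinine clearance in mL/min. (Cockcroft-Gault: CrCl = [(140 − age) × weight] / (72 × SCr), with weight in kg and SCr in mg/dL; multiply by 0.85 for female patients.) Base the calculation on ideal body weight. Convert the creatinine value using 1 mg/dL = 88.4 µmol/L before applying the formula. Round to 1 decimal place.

15.1 mL/min

SCr = 342 / 88.4 = 3.869 mg/dL
CrCl = (140 − 23) × 42.4 / (72 × 3.869) × 0.85 = 4960.8 / 278.57 × 0.85 ≈ 15.1 mL/min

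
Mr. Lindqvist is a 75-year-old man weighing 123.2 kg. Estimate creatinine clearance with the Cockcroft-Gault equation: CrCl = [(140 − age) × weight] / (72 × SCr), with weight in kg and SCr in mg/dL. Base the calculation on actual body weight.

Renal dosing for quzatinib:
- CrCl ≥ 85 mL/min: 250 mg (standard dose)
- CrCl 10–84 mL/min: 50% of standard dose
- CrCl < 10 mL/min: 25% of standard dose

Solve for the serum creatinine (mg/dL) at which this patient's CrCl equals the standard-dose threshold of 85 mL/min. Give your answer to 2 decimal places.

1.31 mg/dL

Standard dose requires CrCl ≥ 85 mL/min.
Set (140 − 75) × 123.2 / (72 × SCr) = 85
SCr = (140 − 75) × 123.2 / (72 × 85) = 1.308 mg/dL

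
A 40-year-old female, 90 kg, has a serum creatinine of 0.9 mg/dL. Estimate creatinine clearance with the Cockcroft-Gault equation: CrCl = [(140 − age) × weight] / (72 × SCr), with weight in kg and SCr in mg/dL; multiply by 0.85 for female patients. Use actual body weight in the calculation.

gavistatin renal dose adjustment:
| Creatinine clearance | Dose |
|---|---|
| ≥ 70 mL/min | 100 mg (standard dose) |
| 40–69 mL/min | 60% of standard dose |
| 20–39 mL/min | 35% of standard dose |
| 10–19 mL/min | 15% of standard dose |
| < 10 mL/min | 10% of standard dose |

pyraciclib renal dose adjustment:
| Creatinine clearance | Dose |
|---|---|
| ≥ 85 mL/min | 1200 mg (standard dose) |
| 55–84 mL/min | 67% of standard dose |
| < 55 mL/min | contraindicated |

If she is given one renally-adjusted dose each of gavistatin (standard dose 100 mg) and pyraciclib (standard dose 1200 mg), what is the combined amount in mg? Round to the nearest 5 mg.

1300 mg

CrCl = (140 − 40) × 90 / (72 × 0.9) × 0.85 = 9000.0 / 64.80 × 0.85 ≈ 118.1 mL/min
CrCl ≈ 118 mL/min.
gavistatin: ≥ 70 mL/min → 100% of 100 mg = 100 mg.
pyraciclib: ≥ 85 mL/min → 100% of 1200 mg = 1200 mg.
Total = 100 + 1200 = 1300 mg.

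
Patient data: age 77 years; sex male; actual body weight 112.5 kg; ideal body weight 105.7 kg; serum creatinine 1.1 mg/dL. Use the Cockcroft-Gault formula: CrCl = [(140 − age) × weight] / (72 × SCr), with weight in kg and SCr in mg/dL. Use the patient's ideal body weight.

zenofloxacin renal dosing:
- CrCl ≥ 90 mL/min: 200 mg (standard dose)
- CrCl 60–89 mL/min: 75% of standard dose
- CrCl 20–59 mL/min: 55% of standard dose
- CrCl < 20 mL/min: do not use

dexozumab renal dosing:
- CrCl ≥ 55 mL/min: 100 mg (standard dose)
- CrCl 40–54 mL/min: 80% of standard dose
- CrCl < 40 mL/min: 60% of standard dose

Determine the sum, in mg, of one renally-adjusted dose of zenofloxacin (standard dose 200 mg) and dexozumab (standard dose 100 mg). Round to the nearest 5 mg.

250 mg

CrCl = (140 − 77) × 105.7 / (72 × 1.1) = 6659.1 / 79.20 ≈ 84.1 mL/min
CrCl ≈ 84 mL/min.
zenofloxacin: 60–89 mL/min → 75% of 200 mg = 150 mg.
dexozumab: ≥ 55 mL/min → 100% of 100 mg = 100 mg.
Total = 150 + 100 = 250 mg.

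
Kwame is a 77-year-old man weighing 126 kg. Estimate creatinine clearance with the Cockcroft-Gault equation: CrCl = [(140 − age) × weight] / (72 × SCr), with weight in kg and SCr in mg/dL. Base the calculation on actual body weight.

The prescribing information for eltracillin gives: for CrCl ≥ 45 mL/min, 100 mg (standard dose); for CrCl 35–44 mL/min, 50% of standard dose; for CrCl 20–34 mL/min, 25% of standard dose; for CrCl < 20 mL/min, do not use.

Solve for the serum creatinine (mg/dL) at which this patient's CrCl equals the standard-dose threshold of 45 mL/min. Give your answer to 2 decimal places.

2.45 mg/dL

Standard dose requires CrCl ≥ 45 mL/min.
Set (140 − 77) × 126 / (72 × SCr) = 45
SCr = (140 − 77) × 126 / (72 × 45) = 2.450 mg/dL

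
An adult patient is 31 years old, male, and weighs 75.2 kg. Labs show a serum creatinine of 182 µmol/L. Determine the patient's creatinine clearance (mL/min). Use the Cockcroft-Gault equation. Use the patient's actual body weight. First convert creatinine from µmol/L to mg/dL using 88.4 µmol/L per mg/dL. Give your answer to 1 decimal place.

55.3 mL/min

SCr = 182 / 88.4 = 2.059 mg/dL
CrCl = (140 − 31) × 75.2 / (72 × 2.059) = 8196.8 / 148.25 ≈ 55.3 mL/min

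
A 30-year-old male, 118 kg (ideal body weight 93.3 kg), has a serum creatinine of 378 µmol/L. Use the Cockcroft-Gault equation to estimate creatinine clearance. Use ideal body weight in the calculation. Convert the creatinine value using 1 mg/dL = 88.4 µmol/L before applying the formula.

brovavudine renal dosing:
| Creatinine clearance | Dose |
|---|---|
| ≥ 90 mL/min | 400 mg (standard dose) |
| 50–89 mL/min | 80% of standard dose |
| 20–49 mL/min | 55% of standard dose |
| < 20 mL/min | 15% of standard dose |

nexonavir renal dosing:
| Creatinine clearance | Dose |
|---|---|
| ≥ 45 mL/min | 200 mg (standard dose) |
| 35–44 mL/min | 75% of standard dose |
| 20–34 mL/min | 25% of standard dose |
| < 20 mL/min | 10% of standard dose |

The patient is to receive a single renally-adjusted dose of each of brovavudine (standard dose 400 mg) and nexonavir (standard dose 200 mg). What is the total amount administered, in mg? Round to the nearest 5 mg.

SCr = 378 / 88.4 = 4.276 mg/dL
CrCl = (140 − 30) × 93.3 / (72 × 4.276) = 10263.0 / 307.87 ≈ 33.3 mL/min
CrCl ≈ 33 mL/min.
brovavudine: 20–49 mL/min → 55% of 400 mg = 220 mg.
nexonavir: 20–34 mL/min → 25% of 200 mg = 50 mg.
Total = 220 + 50 = 270 mg.

270 mg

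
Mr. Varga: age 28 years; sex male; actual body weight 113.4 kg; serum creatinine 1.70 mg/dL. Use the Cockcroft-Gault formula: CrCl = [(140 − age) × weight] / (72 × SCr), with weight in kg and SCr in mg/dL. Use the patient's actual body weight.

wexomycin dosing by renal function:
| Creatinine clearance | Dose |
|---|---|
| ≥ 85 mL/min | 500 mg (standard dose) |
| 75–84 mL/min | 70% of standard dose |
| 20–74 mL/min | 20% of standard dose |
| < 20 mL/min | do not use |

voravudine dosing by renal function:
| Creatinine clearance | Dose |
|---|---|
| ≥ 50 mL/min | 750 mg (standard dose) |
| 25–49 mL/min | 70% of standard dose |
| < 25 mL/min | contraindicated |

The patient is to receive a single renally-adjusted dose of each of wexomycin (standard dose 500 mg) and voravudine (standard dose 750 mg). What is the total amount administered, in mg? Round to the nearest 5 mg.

CrCl = (140 − 28) × 113.4 / (72 × 1.7) = 12700.8 / 122.40 ≈ 103.8 mL/min
CrCl ≈ 104 mL/min.
wexomycin: ≥ 85 mL/min → 100% of 500 mg = 500 mg.
voravudine: ≥ 50 mL/min → 100% of 750 mg = 750 mg.
Total = 500 + 750 = 1250 mg.

1250 mg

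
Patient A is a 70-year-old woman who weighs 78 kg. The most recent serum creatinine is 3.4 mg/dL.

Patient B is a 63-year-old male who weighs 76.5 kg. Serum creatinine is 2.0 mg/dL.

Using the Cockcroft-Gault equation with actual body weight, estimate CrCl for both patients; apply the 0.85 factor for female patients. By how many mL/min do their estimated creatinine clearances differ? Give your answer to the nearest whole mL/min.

Patient A: CrCl = (140 − 70) × 78 / (72 × 3.4) × 0.85 = 5460.0 / 244.80 × 0.85 ≈ 19.0 mL/min
Patient B: CrCl = (140 − 63) × 76.5 / (72 × 2) = 5890.5 / 144.00 ≈ 40.9 mL/min
|19.0 − 40.9| = 21.9 mL/min

22 mL/min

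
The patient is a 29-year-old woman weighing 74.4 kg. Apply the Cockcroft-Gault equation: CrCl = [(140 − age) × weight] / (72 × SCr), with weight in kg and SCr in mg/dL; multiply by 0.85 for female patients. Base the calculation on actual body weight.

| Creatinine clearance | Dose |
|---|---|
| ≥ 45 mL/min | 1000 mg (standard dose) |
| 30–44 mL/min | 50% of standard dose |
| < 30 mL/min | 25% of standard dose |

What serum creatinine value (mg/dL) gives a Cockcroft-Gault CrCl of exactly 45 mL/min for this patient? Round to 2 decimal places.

2.17 mg/dL

Standard dose requires CrCl ≥ 45 mL/min.
Set (140 − 29) × 74.4 × 0.85 / (72 × SCr) = 45
SCr = (140 − 29) × 74.4 × 0.85 / (72 × 45) = 2.167 mg/dL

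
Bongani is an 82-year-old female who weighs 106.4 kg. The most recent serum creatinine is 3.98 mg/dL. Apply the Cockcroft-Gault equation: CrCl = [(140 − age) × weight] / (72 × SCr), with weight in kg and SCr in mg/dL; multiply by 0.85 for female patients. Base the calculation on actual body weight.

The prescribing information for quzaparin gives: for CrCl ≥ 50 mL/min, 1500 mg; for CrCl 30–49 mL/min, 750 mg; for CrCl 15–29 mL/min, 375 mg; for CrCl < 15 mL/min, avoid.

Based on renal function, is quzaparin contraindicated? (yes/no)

no

CrCl = (140 − 82) × 106.4 / (72 × 3.98) × 0.85 = 6171.2 / 286.56 × 0.85 ≈ 18.3 mL/min
CrCl ≈ 18 mL/min, which is ≥ 15 mL/min.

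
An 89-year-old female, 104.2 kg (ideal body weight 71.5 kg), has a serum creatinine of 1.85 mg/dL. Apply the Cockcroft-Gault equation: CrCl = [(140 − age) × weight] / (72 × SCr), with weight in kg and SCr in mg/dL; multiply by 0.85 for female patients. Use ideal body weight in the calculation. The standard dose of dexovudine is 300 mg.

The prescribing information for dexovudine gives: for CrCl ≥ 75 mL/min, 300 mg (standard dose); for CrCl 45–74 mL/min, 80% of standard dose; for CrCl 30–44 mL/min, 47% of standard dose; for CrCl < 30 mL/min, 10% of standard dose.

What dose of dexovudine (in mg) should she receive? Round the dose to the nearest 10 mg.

CrCl = (140 − 89) × 71.5 / (72 × 1.85) × 0.85 = 3646.5 / 133.20 × 0.85 ≈ 23.3 mL/min
CrCl ≈ 23 mL/min → bracket < 30 mL/min.
10% of 300 mg = 30 mg

30 mg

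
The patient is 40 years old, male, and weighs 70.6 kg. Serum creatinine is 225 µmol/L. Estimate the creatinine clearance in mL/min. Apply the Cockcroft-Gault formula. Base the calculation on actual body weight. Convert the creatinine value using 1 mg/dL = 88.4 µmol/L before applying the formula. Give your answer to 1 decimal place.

38.5 mL/min

SCr = 225 / 88.4 = 2.545 mg/dL
CrCl = (140 − 40) × 70.6 / (72 × 2.545) = 7060.0 / 183.24 ≈ 38.5 mL/min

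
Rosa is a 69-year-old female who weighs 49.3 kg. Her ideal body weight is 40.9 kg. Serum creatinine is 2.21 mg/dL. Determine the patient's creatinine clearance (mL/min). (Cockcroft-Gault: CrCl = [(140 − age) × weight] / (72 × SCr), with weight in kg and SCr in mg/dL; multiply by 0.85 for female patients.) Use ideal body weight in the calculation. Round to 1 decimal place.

15.5 mL/min

CrCl = (140 − 69) × 40.9 / (72 × 2.21) × 0.85 = 2903.9 / 159.12 × 0.85 ≈ 15.5 mL/min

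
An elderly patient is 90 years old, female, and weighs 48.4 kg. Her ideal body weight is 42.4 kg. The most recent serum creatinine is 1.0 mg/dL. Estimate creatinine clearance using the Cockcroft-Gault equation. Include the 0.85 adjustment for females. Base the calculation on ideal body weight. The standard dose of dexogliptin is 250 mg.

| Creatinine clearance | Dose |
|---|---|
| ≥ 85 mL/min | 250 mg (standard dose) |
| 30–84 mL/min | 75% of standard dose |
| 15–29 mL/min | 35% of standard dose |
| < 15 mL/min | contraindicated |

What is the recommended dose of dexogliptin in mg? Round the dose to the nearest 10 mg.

90 mg

CrCl = (140 − 90) × 42.4 / (72 × 1) × 0.85 = 2120.0 / 72.00 × 0.85 ≈ 25.0 mL/min
CrCl ≈ 25 mL/min → bracket 15–29 mL/min.
35% of 250 mg = 87.5 mg → 90 mg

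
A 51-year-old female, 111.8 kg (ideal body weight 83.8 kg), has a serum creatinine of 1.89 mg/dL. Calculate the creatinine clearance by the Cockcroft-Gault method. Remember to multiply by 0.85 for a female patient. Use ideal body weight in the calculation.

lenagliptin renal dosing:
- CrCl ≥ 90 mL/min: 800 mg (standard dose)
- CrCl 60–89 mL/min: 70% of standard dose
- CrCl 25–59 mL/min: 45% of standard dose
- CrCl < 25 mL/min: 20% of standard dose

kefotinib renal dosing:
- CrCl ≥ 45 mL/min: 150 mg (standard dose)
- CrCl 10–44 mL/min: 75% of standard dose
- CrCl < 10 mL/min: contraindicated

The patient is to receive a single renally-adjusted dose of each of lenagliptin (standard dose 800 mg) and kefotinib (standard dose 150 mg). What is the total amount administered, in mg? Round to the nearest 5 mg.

510 mg

CrCl = (140 − 51) × 83.8 / (72 × 1.89) × 0.85 = 7458.2 / 136.08 × 0.85 ≈ 46.6 mL/min
CrCl ≈ 47 mL/min.
lenagliptin: 25–59 mL/min → 45% of 800 mg = 360 mg.
kefotinib: ≥ 45 mL/min → 100% of 150 mg = 150 mg.
Total = 360 + 150 = 510 mg.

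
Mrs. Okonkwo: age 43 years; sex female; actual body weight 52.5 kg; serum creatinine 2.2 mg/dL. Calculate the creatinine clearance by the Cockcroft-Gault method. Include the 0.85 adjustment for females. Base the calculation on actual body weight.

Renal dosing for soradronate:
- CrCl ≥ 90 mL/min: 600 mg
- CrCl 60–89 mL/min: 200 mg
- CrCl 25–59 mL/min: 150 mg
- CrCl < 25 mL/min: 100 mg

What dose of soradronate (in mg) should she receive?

150 mg

CrCl = (140 − 43) × 52.5 / (72 × 2.2) × 0.85 = 5092.5 / 158.40 × 0.85 ≈ 27.3 mL/min
CrCl ≈ 27 mL/min → bracket 25–59 mL/min.
Dose for this bracket: 150 mg.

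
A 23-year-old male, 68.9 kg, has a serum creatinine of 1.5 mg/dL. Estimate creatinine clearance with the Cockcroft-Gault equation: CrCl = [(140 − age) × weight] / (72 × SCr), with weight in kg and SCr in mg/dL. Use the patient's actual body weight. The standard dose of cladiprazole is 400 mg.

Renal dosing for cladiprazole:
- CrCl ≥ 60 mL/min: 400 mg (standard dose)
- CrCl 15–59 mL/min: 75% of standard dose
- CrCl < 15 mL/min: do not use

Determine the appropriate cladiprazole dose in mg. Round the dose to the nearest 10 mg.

CrCl = (140 − 23) × 68.9 / (72 × 1.5) = 8061.3 / 108.00 ≈ 74.6 mL/min
CrCl ≈ 75 mL/min → bracket ≥ 60 mL/min.
100% of 400 mg = 400 mg

400 mg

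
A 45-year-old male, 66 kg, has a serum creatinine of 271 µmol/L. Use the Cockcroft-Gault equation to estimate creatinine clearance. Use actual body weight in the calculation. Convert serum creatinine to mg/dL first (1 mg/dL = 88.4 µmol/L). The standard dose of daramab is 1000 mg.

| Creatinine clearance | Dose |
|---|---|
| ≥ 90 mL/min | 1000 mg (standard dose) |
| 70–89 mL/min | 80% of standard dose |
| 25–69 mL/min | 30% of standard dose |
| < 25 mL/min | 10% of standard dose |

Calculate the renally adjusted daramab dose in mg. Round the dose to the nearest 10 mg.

SCr = 271 / 88.4 = 3.066 mg/dL
CrCl = (140 − 45) × 66 / (72 × 3.066) = 6270.0 / 220.75 ≈ 28.4 mL/min
CrCl ≈ 28 mL/min → bracket 25–69 mL/min.
30% of 1000 mg = 300 mg

300 mg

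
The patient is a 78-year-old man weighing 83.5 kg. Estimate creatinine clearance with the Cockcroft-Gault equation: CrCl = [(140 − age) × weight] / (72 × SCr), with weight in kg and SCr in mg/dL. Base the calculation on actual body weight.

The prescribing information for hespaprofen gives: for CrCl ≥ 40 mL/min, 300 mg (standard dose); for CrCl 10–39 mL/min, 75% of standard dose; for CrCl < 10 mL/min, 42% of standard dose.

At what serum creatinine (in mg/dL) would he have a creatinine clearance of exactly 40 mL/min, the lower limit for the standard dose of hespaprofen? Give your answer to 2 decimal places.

Standard dose requires CrCl ≥ 40 mL/min.
Set (140 − 78) × 83.5 / (72 × SCr) = 40
SCr = (140 − 78) × 83.5 / (72 × 40) = 1.798 mg/dL

1.80 mg/dL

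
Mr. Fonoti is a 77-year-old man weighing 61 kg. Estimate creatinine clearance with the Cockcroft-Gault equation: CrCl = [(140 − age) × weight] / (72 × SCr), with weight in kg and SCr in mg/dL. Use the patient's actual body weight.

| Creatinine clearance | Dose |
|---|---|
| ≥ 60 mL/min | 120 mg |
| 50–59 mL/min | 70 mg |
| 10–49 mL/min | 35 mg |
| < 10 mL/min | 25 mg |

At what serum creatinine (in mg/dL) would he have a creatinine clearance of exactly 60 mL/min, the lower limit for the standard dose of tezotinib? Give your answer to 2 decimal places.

Standard dose requires CrCl ≥ 60 mL/min.
Set (140 − 77) × 61 / (72 × SCr) = 60
SCr = (140 − 77) × 61 / (72 × 60) = 0.890 mg/dL

0.89 mg/dL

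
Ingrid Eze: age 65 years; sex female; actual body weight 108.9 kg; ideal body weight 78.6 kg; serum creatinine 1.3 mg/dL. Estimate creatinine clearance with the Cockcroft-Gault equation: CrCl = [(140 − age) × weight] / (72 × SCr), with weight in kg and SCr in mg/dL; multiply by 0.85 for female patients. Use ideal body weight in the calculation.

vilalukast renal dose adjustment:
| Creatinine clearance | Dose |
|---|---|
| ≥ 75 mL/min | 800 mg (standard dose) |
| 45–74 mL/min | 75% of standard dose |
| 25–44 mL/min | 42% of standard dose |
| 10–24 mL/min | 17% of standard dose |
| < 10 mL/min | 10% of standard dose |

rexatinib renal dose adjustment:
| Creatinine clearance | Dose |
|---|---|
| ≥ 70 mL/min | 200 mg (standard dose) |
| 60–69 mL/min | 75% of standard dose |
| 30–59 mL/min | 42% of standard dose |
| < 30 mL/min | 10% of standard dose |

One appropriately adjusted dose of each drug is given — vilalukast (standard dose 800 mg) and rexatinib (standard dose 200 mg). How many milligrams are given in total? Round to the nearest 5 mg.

CrCl = (140 − 65) × 78.6 / (72 × 1.3) × 0.85 = 5895.0 / 93.60 × 0.85 ≈ 53.5 mL/min
CrCl ≈ 54 mL/min.
vilalukast: 45–74 mL/min → 75% of 800 mg = 600 mg.
rexatinib: 30–59 mL/min → 42% of 200 mg = 84 mg.
Total = 600 + 84 = 684 mg.

685 mg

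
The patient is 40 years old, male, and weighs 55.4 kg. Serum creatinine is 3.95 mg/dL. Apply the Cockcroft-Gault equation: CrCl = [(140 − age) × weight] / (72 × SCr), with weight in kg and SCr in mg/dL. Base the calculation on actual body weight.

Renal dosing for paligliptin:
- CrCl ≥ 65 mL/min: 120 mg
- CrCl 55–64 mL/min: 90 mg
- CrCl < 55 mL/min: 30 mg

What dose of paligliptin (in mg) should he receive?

CrCl = (140 − 40) × 55.4 / (72 × 3.95) = 5540.0 / 284.40 ≈ 19.5 mL/min
CrCl ≈ 19 mL/min → bracket < 55 mL/min.
Dose for this bracket: 30 mg.

30 mg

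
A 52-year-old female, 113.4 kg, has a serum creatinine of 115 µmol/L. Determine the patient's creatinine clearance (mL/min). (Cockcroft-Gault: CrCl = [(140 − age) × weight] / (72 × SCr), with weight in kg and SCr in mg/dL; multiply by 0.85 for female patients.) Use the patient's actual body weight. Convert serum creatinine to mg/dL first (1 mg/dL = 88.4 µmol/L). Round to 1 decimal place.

90.6 mL/min

SCr = 115 / 88.4 = 1.301 mg/dL
CrCl = (140 − 52) × 113.4 / (72 × 1.301) × 0.85 = 9979.2 / 93.67 × 0.85 ≈ 90.6 mL/min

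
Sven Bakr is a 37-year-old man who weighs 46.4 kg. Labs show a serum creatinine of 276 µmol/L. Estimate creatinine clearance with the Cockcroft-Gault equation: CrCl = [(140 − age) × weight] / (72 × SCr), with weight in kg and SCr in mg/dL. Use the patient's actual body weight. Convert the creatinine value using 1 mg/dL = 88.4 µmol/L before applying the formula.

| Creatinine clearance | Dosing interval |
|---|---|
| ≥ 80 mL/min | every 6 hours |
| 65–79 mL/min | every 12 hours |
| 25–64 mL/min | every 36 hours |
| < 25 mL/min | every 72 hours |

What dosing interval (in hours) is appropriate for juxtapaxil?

every 72 hours

SCr = 276 / 88.4 = 3.122 mg/dL
CrCl = (140 − 37) × 46.4 / (72 × 3.122) = 4779.2 / 224.78 ≈ 21.3 mL/min
CrCl ≈ 21 mL/min → bracket < 25 mL/min → every 72 hours.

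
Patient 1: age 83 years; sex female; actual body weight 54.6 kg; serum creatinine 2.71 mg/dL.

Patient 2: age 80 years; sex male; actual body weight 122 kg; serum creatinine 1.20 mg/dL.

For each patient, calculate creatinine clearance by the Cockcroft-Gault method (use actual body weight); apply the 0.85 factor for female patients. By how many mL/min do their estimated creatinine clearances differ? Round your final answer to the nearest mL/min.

Patient 1: CrCl = (140 − 83) × 54.6 / (72 × 2.71) × 0.85 = 3112.2 / 195.12 × 0.85 ≈ 13.6 mL/min
Patient 2: CrCl = (140 − 80) × 122 / (72 × 1.2) = 7320.0 / 86.40 ≈ 84.7 mL/min
|13.6 − 84.7| = 71.1 mL/min

71 mL/min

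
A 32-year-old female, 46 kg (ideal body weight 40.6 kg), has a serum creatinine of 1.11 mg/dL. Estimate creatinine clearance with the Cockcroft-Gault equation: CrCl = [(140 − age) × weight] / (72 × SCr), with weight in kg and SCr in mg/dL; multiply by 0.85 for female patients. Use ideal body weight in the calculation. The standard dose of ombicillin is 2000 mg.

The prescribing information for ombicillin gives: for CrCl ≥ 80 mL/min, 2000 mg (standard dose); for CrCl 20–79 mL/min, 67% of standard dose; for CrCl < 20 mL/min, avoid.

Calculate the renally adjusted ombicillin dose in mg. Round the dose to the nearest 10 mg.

1340 mg

CrCl = (140 − 32) × 40.6 / (72 × 1.11) × 0.85 = 4384.8 / 79.92 × 0.85 ≈ 46.6 mL/min
CrCl ≈ 47 mL/min → bracket 20–79 mL/min.
67% of 2000 mg = 1340 mg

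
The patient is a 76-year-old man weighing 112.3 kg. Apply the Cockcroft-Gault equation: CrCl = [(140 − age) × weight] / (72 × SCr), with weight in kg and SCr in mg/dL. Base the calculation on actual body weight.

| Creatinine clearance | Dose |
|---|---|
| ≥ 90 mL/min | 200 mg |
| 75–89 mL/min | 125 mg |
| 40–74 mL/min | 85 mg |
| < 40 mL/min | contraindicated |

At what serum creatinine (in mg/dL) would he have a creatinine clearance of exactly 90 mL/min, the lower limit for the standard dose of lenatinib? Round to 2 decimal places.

Standard dose requires CrCl ≥ 90 mL/min.
Set (140 − 76) × 112.3 / (72 × SCr) = 90
SCr = (140 − 76) × 112.3 / (72 × 90) = 1.109 mg/dL

1.11 mg/dL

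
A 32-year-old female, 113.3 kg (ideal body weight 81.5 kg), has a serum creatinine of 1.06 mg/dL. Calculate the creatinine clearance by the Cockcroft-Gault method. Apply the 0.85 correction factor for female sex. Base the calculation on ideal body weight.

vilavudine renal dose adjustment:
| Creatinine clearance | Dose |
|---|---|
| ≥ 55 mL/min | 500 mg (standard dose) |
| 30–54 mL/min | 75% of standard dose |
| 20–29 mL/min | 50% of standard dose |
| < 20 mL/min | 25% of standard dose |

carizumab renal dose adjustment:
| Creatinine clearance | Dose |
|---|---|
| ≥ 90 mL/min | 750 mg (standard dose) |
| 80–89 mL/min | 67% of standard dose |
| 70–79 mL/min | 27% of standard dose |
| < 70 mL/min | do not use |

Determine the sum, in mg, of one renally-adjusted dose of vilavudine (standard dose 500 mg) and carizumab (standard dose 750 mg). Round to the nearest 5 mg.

CrCl = (140 − 32) × 81.5 / (72 × 1.06) × 0.85 = 8802.0 / 76.32 × 0.85 ≈ 98.0 mL/min
CrCl ≈ 98 mL/min.
vilavudine: ≥ 55 mL/min → 100% of 500 mg = 500 mg.
carizumab: ≥ 90 mL/min → 100% of 750 mg = 750 mg.
Total = 500 + 750 = 1250 mg.

1250 mg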